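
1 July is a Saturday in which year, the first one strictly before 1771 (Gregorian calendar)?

1769

From one year to the next, a fixed date's weekday advances by 1, or by 2 when a Feb 29 lies between the two dates.
1771: July 1 is Monday.
1770: Sunday (−1)
1769: Saturday (−1)
1 July falls on a Saturday in 1769.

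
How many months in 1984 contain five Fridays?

4

A month of length L has five Fridays iff its first Friday is on day ≤ L−28 (so day 1–3 in a 31-day month, 1–2 in a 30-day month, day 1 in a leap February).
Checking each month of 1984: Jan starts Sun (31d); Feb starts Wed (29d); Mar starts Thu (31d) ✓; Apr starts Sun (30d); May starts Tue (31d); Jun starts Fri (30d) ✓; Jul starts Sun (31d); Aug starts Wed (31d) ✓; Sep starts Sat (30d); Oct starts Mon (31d); Nov starts Thu (30d) ✓; Dec starts Sat (31d).
Five-Friday months: March, June, August, November → 4.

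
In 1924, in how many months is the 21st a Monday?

3

Check the 21st of each month of 1924: Jan 21: Mon, Feb 21: Thu, Mar 21: Fri, Apr 21: Mon, May 21: Wed, Jun 21: Sat, Jul 21: Mon, Aug 21: Thu, Sep 21: Sun, Oct 21: Tue, Nov 21: Fri, Dec 21: Sun.
Monday occurs in January, April, July — 3 months.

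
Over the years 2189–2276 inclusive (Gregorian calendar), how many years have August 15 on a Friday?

Track August 15's weekday year by year (advancing +1, or +2 across a Feb 29):
  2189: Sat  2190: Sun (+1)  2191: Mon (+1)  2192: Wed (+2)  2193: Thu (+1)
  2194: Fri (+1) ✓  2195: Sat (+1)  2196: Mon (+2)  2197: Tue (+1)  2198: Wed (+1)
  2199: Thu (+1)  2200: Fri (+1) ✓  2201: Sat (+1)  2202: Sun (+1)  … (60 more years) …
  2263: Sat (+1)  2264: Mon (+2)  2265: Tue (+1)  2266: Wed (+1)  2267: Thu (+1)
  2268: Sat (+2)  2269: Sun (+1)  2270: Mon (+1)  2271: Tue (+1)  2272: Thu (+2)
  2273: Fri (+1) ✓  2274: Sat (+1)  2275: Sun (+1)  2276: Tue (+2)
Friday years: 2194, 2200, 2206, 2217, 2223, 2228, 2234, 2245, 2251, 2256, 2262, 2273 — 12 in total.

12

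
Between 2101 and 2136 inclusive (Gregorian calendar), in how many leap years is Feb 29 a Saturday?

Leap years in 2101–2136: 9 of them.
Feb 29 weekday advances by 5 (mod 7) from one leap year to the next four years later (or differs when a century non-leap intervenes).
Leap-day weekdays: 2104:Fri 2108:Wed 2112:Mon 2116:Sat✓ 2120:Thu 2124:Tue 2128:Sun 2132:Fri 2136:Wed
Saturday: 2116 → 1.

1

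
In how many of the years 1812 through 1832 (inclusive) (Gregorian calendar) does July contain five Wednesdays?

July has 31 days; it has five Wednesdays when Wednesday falls among the first (month-length − 28) days — i.e. when July 1 is one of Wednesday/Tuesday/Monday.
July 1 by year: 1812:Wed✓ 1813:Thu 1814:Fri 1815:Sat 1816:Mon✓ 1817:Tue✓ 1818:Wed✓ 1819:Thu 1820:Sat 1821:Sun 1822:Mon✓ 1823:Tue✓ 1824:Thu 1825:Fri 1826:Sat 1827:Sun 1828:Tue✓ 1829:Wed✓ 1830:Thu 1831:Fri 1832:Sun
Years with five Wednesdays: 1812, 1816, 1817, 1818, 1822, 1823, 1828, 1829 → 8.

8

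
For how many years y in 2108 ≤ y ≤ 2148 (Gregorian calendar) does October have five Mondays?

October has 31 days; it has five Mondays when Monday falls among the first (month-length − 28) days — i.e. when October 1 is one of Monday/Sunday/Saturday.
October 1 by year: 2108:Mon✓ 2109:Tue 2110:Wed 2111:Thu 2112:Sat✓ 2113:Sun✓ 2114:Mon✓ 2115:Tue 2116:Thu 2117:Fri 2118:Sat✓ 2119:Sun✓ 2120:Tue 2121:Wed 2122:Thu …(11 more)… 2134:Fri 2135:Sat✓ 2136:Mon✓ 2137:Tue 2138:Wed 2139:Thu 2140:Sat✓ 2141:Sun✓ 2142:Mon✓ 2143:Tue 2144:Thu 2145:Fri 2146:Sat✓ 2147:Sun✓ 2148:Tue
Years with five Mondays: 2108, 2112, 2113, 2114, 2118, 2119, 2124, 2125, 2129, 2130, 2131, 2135, 2136, 2140, 2141, 2142, 2146, 2147 → 18.

18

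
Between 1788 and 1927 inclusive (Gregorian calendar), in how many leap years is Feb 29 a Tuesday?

4

Leap years in 1788–1927: 33 of them.
Feb 29 weekday advances by 5 (mod 7) from one leap year to the next four years later (or differs when a century non-leap intervenes).
Leap-day weekdays: 1788:Fri 1792:Wed 1796:Mon 1804:Wed 1808:Mon 1812:Sat 1816:Thu 1820:Tue✓ 1824:Sun 1828:Fri 1832:Wed 1836:Mon 1840:Sat …(7 more)… 1872:Thu 1876:Tue✓ 1880:Sun 1884:Fri 1888:Wed 1892:Mon 1896:Sat 1904:Mon 1908:Sat 1912:Thu 1916:Tue✓ 1920:Sun 1924:Fri
Tuesday: 1820, 1848, 1876, 1916 → 4.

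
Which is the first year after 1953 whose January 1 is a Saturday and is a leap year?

1972

Jan 1 advances by 2 weekdays after a leap year and by 1 after a common year.
1953: Jan 1 is Thursday.
1954: Friday
1955: Saturday
1956: Sunday (leap)
1957: Tuesday
1958: Wednesday
1959: Thursday
1960: Friday (leap)
1961: Sunday
1962: Monday
1963: Tuesday
1964: Wednesday (leap)
1965: Friday
1966: Saturday
1967: Sunday
1968: Monday (leap)
1969: Wednesday
1970: Thursday
1971: Friday
1972: Saturday (leap)
1972 begins on a Saturday and is a leap year.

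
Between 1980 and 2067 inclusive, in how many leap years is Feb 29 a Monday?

3

Leap years in 1980–2067: 22 of them.
Feb 29 weekday advances by 5 (mod 7) from one leap year to the next four years later (or differs when a century non-leap intervenes).
Leap-day weekdays: 1980:Fri 1984:Wed 1988:Mon✓ 1992:Sat 1996:Thu 2000:Tue 2004:Sun 2008:Fri 2012:Wed 2016:Mon✓ 2020:Sat 2024:Thu 2028:Tue 2032:Sun 2036:Fri 2040:Wed 2044:Mon✓ 2048:Sat 2052:Thu 2056:Tue 2060:Sun 2064:Fri
Monday: 1988, 2016, 2044 → 3.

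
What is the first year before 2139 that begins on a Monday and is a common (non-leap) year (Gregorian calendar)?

Jan 1 advances by 2 weekdays after a leap year and by 1 after a common year.
2139: Jan 1 is Thursday.
2138: Wednesday
2137: Tuesday
2136: Sunday (leap)
2135: Saturday
2134: Friday
2133: Thursday
2132: Tuesday (leap)
2131: Monday
2131 begins on a Monday and is a common year.

2131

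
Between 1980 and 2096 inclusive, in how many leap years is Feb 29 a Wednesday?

5

Leap years in 1980–2096: 30 of them.
Feb 29 weekday advances by 5 (mod 7) from one leap year to the next four years later (or differs when a century non-leap intervenes).
Leap-day weekdays: 1980:Fri 1984:Wed✓ 1988:Mon 1992:Sat 1996:Thu 2000:Tue 2004:Sun 2008:Fri 2012:Wed✓ 2016:Mon 2020:Sat 2024:Thu 2028:Tue …(4 more)… 2048:Sat 2052:Thu 2056:Tue 2060:Sun 2064:Fri 2068:Wed✓ 2072:Mon 2076:Sat 2080:Thu 2084:Tue 2088:Sun 2092:Fri 2096:Wed✓
Wednesday: 1984, 2012, 2040, 2068, 2096 → 5.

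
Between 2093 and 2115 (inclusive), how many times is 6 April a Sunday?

Track 6 April's weekday year by year (advancing +1, or +2 across a Feb 29):
  2093: Mon  2094: Tue (+1)  2095: Wed (+1)  2096: Fri (+2)  2097: Sat (+1)
  2098: Sun (+1) ✓  2099: Mon (+1)  2100: Tue (+1)  2101: Wed (+1)  2102: Thu (+1)
  2103: Fri (+1)  2104: Sun (+2) ✓  2105: Mon (+1)  2106: Tue (+1)  2107: Wed (+1)
  2108: Fri (+2)  2109: Sat (+1)  2110: Sun (+1) ✓  2111: Mon (+1)  2112: Wed (+2)
  2113: Thu (+1)  2114: Fri (+1)  2115: Sat (+1)
Sunday years: 2098, 2104, 2110 — 3 in total.

3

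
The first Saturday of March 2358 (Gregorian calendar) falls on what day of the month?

March 1, 2358 is a Saturday, so the first Saturday is the 1st.
The first Saturday is 1 + 0 = 1.

1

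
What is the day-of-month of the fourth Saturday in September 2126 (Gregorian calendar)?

28

September 1, 2126 is a Sunday, so the first Saturday is the 7th.
The fourth Saturday is 7 + 21 = 28.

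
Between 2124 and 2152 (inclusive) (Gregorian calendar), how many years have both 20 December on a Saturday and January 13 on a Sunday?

1

Check each year's weekday for 20 December and January 13:
  2124: Wed/Thu  2125: Thu/Sat  2126: Fri/Sun  2127: Sat/Mon  2128: Mon/Tue  2129: Tue/Thu  2130: Wed/Fri  2131: Thu/Sat  2132: Sat/Sun ✓  2133: Sun/Tue  2134: Mon/Wed  2135: Tue/Thu  2136: Thu/Fri  2137: Fri/Sun  2138: Sat/Mon  2139: Sun/Tue  2140: Tue/Wed  2141: Wed/Fri  2142: Thu/Sat  2143: Fri/Sun  2144: Sun/Mon  2145: Mon/Wed  2146: Tue/Thu  2147: Wed/Fri  2148: Fri/Sat  2149: Sat/Mon  2150: Sun/Tue  2151: Mon/Wed  2152: Wed/Thu
Both conditions hold in: 2132 — 1.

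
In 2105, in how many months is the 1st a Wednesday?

Check the 1st of each month of 2105: Jan 1: Thu, Feb 1: Sun, Mar 1: Sun, Apr 1: Wed, May 1: Fri, Jun 1: Mon, Jul 1: Wed, Aug 1: Sat, Sep 1: Tue, Oct 1: Thu, Nov 1: Sun, Dec 1: Tue.
Wednesday occurs in April, July — 2 months.

2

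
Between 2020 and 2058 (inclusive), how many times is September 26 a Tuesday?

6

Track September 26's weekday year by year (advancing +1, or +2 across a Feb 29):
  2020: Sat  2021: Sun (+1)  2022: Mon (+1)  2023: Tue (+1) ✓  2024: Thu (+2)
  2025: Fri (+1)  2026: Sat (+1)  2027: Sun (+1)  2028: Tue (+2) ✓  2029: Wed (+1)
  2030: Thu (+1)  2031: Fri (+1)  2032: Sun (+2)  2033: Mon (+1)  … (11 more years) …
  2045: Tue (+1) ✓  2046: Wed (+1)  2047: Thu (+1)  2048: Sat (+2)  2049: Sun (+1)
  2050: Mon (+1)  2051: Tue (+1) ✓  2052: Thu (+2)  2053: Fri (+1)  2054: Sat (+1)
  2055: Sun (+1)  2056: Tue (+2) ✓  2057: Wed (+1)  2058: Thu (+1)
Tuesday years: 2023, 2028, 2034, 2045, 2051, 2056 — 6 in total.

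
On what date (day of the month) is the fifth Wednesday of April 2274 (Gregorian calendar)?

29

April 1, 2274 is a Wednesday, so the first Wednesday is the 1st.
The fifth Wednesday is 1 + 28 = 29.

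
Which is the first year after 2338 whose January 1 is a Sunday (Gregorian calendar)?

2339

Jan 1 advances by 2 weekdays after a leap year and by 1 after a common year.
2338: Jan 1 is Saturday.
2339: Sunday
2339 begins on a Sunday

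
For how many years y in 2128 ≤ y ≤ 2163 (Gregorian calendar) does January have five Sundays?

16

January has 31 days; it has five Sundays when Sunday falls among the first (month-length − 28) days — i.e. when January 1 is one of Sunday/Saturday/Friday.
January 1 by year: 2128:Thu 2129:Sat✓ 2130:Sun✓ 2131:Mon 2132:Tue 2133:Thu 2134:Fri✓ 2135:Sat✓ 2136:Sun✓ 2137:Tue 2138:Wed 2139:Thu 2140:Fri✓ 2141:Sun✓ 2142:Mon …(6 more)… 2149:Wed 2150:Thu 2151:Fri✓ 2152:Sat✓ 2153:Mon 2154:Tue 2155:Wed 2156:Thu 2157:Sat✓ 2158:Sun✓ 2159:Mon 2160:Tue 2161:Thu 2162:Fri✓ 2163:Sat✓
Years with five Sundays: 2129, 2130, 2134, 2135, 2136, 2140, 2141, 2145, 2146, 2147, 2151, 2152, 2157, 2158, 2162, 2163 → 16.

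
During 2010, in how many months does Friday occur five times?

A month of length L has five Fridays iff its first Friday is on day ≤ L−28 (so day 1–3 in a 31-day month, 1–2 in a 30-day month, day 1 in a leap February).
Checking each month of 2010: Jan starts Fri (31d) ✓; Feb starts Mon (28d); Mar starts Mon (31d); Apr starts Thu (30d) ✓; May starts Sat (31d); Jun starts Tue (30d); Jul starts Thu (31d) ✓; Aug starts Sun (31d); Sep starts Wed (30d); Oct starts Fri (31d) ✓; Nov starts Mon (30d); Dec starts Wed (31d) ✓.
Five-Friday months: January, April, July, October, December → 5.

5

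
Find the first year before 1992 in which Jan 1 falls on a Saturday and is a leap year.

Jan 1 advances by 2 weekdays after a leap year and by 1 after a common year.
1992: Jan 1 is Wednesday (leap).
1991: Tuesday
1990: Monday
1989: Sunday
1988: Friday (leap)
1987: Thursday
1986: Wednesday
1985: Tuesday
1984: Sunday (leap)
1983: Saturday
1982: Friday
1981: Thursday
1980: Tuesday (leap)
1979: Monday
1978: Sunday
1977: Saturday
1976: Thursday (leap)
1975: Wednesday
1974: Tuesday
1973: Monday
1972: Saturday (leap)
1972 begins on a Saturday and is a leap year.

1972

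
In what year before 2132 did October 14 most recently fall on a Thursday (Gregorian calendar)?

From one year to the next, a fixed date's weekday advances by 1, or by 2 when a Feb 29 lies between the two dates.
2132: October 14 is Tuesday.
2131: Sunday (−2)
2130: Saturday (−1)
2129: Friday (−1)
2128: Thursday (−1)
October 14 falls on a Thursday in 2128.

2128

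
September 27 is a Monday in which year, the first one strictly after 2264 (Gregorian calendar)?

2269

From one year to the next, a fixed date's weekday advances by 1, or by 2 when a Feb 29 lies between the two dates.
2264: September 27 is Tuesday.
2265: Wednesday (+1)
2266: Thursday (+1)
2267: Friday (+1)
2268: Sunday (+2)
2269: Monday (+1)
September 27 falls on a Monday in 2269.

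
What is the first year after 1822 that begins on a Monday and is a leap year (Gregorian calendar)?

1844

Jan 1 advances by 2 weekdays after a leap year and by 1 after a common year.
1822: Jan 1 is Tuesday.
1823: Wednesday
1824: Thursday (leap)
1825: Saturday
1826: Sunday
1827: Monday
1828: Tuesday (leap)
1829: Thursday
1830: Friday
1831: Saturday
1832: Sunday (leap)
1833: Tuesday
1834: Wednesday
1835: Thursday
1836: Friday (leap)
1837: Sunday
1838: Monday
1839: Tuesday
1840: Wednesday (leap)
1841: Friday
1842: Saturday
1843: Sunday
1844: Monday (leap)
1844 begins on a Monday and is a leap year.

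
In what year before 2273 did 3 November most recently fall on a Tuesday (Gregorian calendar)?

From one year to the next, a fixed date's weekday advances by 1, or by 2 when a Feb 29 lies between the two dates.
2273: November 3 is Monday.
2272: Sunday (−1)
2271: Friday (−2)
2270: Thursday (−1)
2269: Wednesday (−1)
2268: Tuesday (−1)
3 November falls on a Tuesday in 2268.

2268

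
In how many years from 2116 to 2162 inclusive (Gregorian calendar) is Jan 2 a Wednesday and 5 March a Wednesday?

Check each year's weekday for Jan 2 and 5 March:
  2116: Thu/Thu  2117: Sat/Fri  2118: Sun/Sat  2119: Mon/Sun  2120: Tue/Tue  2121: Thu/Wed  2122: Fri/Thu  2123: Sat/Fri  2124: Sun/Sun  2125: Tue/Mon  2126: Wed/Tue  2127: Thu/Wed  2128: Fri/Fri  2129: Sun/Sat  …(19 more)…  2149: Thu/Wed  2150: Fri/Thu  2151: Sat/Fri  2152: Sun/Sun  2153: Tue/Mon  2154: Wed/Tue  2155: Thu/Wed  2156: Fri/Fri  2157: Sun/Sat  2158: Mon/Sun  2159: Tue/Mon  2160: Wed/Wed ✓  2161: Fri/Thu  2162: Sat/Fri
Both conditions hold in: 2132, 2160 — 2.

2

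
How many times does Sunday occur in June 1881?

June 1881 has 30 days and begins on Wednesday.
The first Sunday is June 5.
Sundays fall on 5, 12, 19, 26 — that's 4.

4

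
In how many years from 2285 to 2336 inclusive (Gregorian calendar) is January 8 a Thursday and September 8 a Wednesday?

Check each year's weekday for January 8 and September 8:
  2285: Thu/Tue  2286: Fri/Wed  2287: Sat/Thu  2288: Sun/Sat  2289: Tue/Sun  2290: Wed/Mon  2291: Thu/Tue  2292: Fri/Thu  2293: Sun/Fri  2294: Mon/Sat  2295: Tue/Sun  2296: Wed/Tue  2297: Fri/Wed  2298: Sat/Thu  …(24 more)…  2323: Mon/Sat  2324: Tue/Mon  2325: Thu/Tue  2326: Fri/Wed  2327: Sat/Thu  2328: Sun/Sat  2329: Tue/Sun  2330: Wed/Mon  2331: Thu/Tue  2332: Fri/Thu  2333: Sun/Fri  2334: Mon/Sat  2335: Tue/Sun  2336: Wed/Tue
Both conditions hold in: 2320 — 1.

1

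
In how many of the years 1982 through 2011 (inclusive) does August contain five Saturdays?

August has 31 days; it has five Saturdays when Saturday falls among the first (month-length − 28) days — i.e. when August 1 is one of Saturday/Friday/Thursday.
August 1 by year: 1982:Sun 1983:Mon 1984:Wed 1985:Thu✓ 1986:Fri✓ 1987:Sat✓ 1988:Mon 1989:Tue 1990:Wed 1991:Thu✓ 1992:Sat✓ 1993:Sun 1994:Mon 1995:Tue 1996:Thu✓ 1997:Fri✓ 1998:Sat✓ 1999:Sun 2000:Tue 2001:Wed 2002:Thu✓ 2003:Fri✓ 2004:Sun 2005:Mon 2006:Tue 2007:Wed 2008:Fri✓ 2009:Sat✓ 2010:Sun 2011:Mon
Years with five Saturdays: 1985, 1986, 1987, 1991, 1992, 1996, 1997, 1998, 2002, 2003, 2008, 2009 → 12.

12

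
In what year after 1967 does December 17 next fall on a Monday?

From one year to the next, a fixed date's weekday advances by 1, or by 2 when a Feb 29 lies between the two dates.
1967: December 17 is Sunday.
1968: Tuesday (+2)
1969: Wednesday (+1)
1970: Thursday (+1)
1971: Friday (+1)
1972: Sunday (+2)
1973: Monday (+1)
December 17 falls on a Monday in 1973.

1973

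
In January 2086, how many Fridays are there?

4

January 2086 has 31 days and begins on Tuesday.
The first Friday is January 4.
Fridays fall on 4, 11, 18, 25 — that's 4.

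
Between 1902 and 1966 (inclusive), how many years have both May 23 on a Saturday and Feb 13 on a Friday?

Check each year's weekday for May 23 and Feb 13:
  1902: Fri/Thu  1903: Sat/Fri ✓  1904: Mon/Sat  1905: Tue/Mon  1906: Wed/Tue  1907: Thu/Wed  1908: Sat/Thu  1909: Sun/Sat  1910: Mon/Sun  1911: Tue/Mon  1912: Thu/Tue  1913: Fri/Thu  1914: Sat/Fri ✓  1915: Sun/Sat  …(37 more)…  1953: Sat/Fri ✓  1954: Sun/Sat  1955: Mon/Sun  1956: Wed/Mon  1957: Thu/Wed  1958: Fri/Thu  1959: Sat/Fri ✓  1960: Mon/Sat  1961: Tue/Mon  1962: Wed/Tue  1963: Thu/Wed  1964: Sat/Thu  1965: Sun/Sat  1966: Mon/Sun
Both conditions hold in: 1903, 1914, 1925, 1931, 1942, 1953, 1959 — 7.

7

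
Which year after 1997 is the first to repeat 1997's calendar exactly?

Two years share a calendar iff Jan 1 falls on the same weekday and both are leap or both are common. 1997: Jan 1 is Wednesday, common year.
1998: Jan 1 Thursday, common
1999: Jan 1 Friday, common
2000: Jan 1 Saturday, leap
2001: Jan 1 Monday, common
2002: Jan 1 Tuesday, common
2003: Jan 1 Wednesday, common
2003 matches on both conditions.

2003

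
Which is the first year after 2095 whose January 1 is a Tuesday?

Jan 1 advances by 2 weekdays after a leap year and by 1 after a common year.
2095: Jan 1 is Saturday.
2096: Sunday (leap)
2097: Tuesday
2097 begins on a Tuesday

2097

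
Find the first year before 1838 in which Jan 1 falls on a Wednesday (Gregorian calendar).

1834

Jan 1 advances by 2 weekdays after a leap year and by 1 after a common year.
1838: Jan 1 is Monday.
1837: Sunday
1836: Friday (leap)
1835: Thursday
1834: Wednesday
1834 begins on a Wednesday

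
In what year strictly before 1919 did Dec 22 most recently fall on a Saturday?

1917

From one year to the next, a fixed date's weekday advances by 1, or by 2 when a Feb 29 lies between the two dates.
1919: December 22 is Monday.
1918: Sunday (−1)
1917: Saturday (−1)
Dec 22 falls on a Saturday in 1917.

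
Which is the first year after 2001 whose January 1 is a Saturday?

2005

Jan 1 advances by 2 weekdays after a leap year and by 1 after a common year.
2001: Jan 1 is Monday.
2002: Tuesday
2003: Wednesday
2004: Thursday (leap)
2005: Saturday
2005 begins on a Saturday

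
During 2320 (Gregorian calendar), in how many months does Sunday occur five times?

4

A month of length L has five Sundays iff its first Sunday is on day ≤ L−28 (so day 1–3 in a 31-day month, 1–2 in a 30-day month, day 1 in a leap February).
Checking each month of 2320: Jan starts Thu (31d); Feb starts Sun (29d) ✓; Mar starts Mon (31d); Apr starts Thu (30d); May starts Sat (31d) ✓; Jun starts Tue (30d); Jul starts Thu (31d); Aug starts Sun (31d) ✓; Sep starts Wed (30d); Oct starts Fri (31d) ✓; Nov starts Mon (30d); Dec starts Wed (31d).
Five-Sunday months: February, May, August, October → 4.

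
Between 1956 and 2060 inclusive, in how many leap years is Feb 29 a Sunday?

Leap years in 1956–2060: 27 of them.
Feb 29 weekday advances by 5 (mod 7) from one leap year to the next four years later (or differs when a century non-leap intervenes).
Leap-day weekdays: 1956:Wed 1960:Mon 1964:Sat 1968:Thu 1972:Tue 1976:Sun✓ 1980:Fri 1984:Wed 1988:Mon 1992:Sat 1996:Thu 2000:Tue 2004:Sun✓ 2008:Fri 2012:Wed 2016:Mon 2020:Sat 2024:Thu 2028:Tue 2032:Sun✓ 2036:Fri 2040:Wed 2044:Mon 2048:Sat 2052:Thu 2056:Tue 2060:Sun✓
Sunday: 1976, 2004, 2032, 2060 → 4.

4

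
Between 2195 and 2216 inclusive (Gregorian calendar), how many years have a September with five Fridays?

September has 30 days; it has five Fridays when Friday falls among the first (month-length − 28) days — i.e. when September 1 is one of Friday/Thursday.
September 1 by year: 2195:Tue 2196:Thu✓ 2197:Fri✓ 2198:Sat 2199:Sun 2200:Mon 2201:Tue 2202:Wed 2203:Thu✓ 2204:Sat 2205:Sun 2206:Mon 2207:Tue 2208:Thu✓ 2209:Fri✓ 2210:Sat 2211:Sun 2212:Tue 2213:Wed 2214:Thu✓ 2215:Fri✓ 2216:Sun
Years with five Fridays: 2196, 2197, 2203, 2208, 2209, 2214, 2215 → 7.

7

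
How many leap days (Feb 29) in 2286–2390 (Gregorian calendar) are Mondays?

5

Leap years in 2286–2390: 25 of them.
Feb 29 weekday advances by 5 (mod 7) from one leap year to the next four years later (or differs when a century non-leap intervenes).
Leap-day weekdays: 2288:Wed 2292:Mon✓ 2296:Sat 2304:Mon✓ 2308:Sat 2312:Thu 2316:Tue 2320:Sun 2324:Fri 2328:Wed 2332:Mon✓ 2336:Sat 2340:Thu 2344:Tue 2348:Sun 2352:Fri 2356:Wed 2360:Mon✓ 2364:Sat 2368:Thu 2372:Tue 2376:Sun 2380:Fri 2384:Wed 2388:Mon✓
Monday: 2292, 2304, 2332, 2360, 2388 → 5.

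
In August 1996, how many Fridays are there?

August 1996 has 31 days and begins on Thursday.
The first Friday is August 2.
Fridays fall on 2, 9, 16, 23, 30 — that's 5.

5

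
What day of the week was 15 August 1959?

January 1, 1959 is a Thursday.
August 15 is day 227 of the year, i.e. 226 days after Jan 1.
226 mod 7 = 2, so advance 2 weekdays from Thursday: Saturday.

Saturday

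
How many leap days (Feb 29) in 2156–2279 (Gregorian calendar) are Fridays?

Leap years in 2156–2279: 30 of them.
Feb 29 weekday advances by 5 (mod 7) from one leap year to the next four years later (or differs when a century non-leap intervenes).
Leap-day weekdays: 2156:Sun 2160:Fri✓ 2164:Wed 2168:Mon 2172:Sat 2176:Thu 2180:Tue 2184:Sun 2188:Fri✓ 2192:Wed 2196:Mon 2204:Wed 2208:Mon …(4 more)… 2228:Fri✓ 2232:Wed 2236:Mon 2240:Sat 2244:Thu 2248:Tue 2252:Sun 2256:Fri✓ 2260:Wed 2264:Mon 2268:Sat 2272:Thu 2276:Tue
Friday: 2160, 2188, 2228, 2256 → 4.

4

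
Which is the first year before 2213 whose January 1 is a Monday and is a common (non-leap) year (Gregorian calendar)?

Jan 1 advances by 2 weekdays after a leap year and by 1 after a common year.
2213: Jan 1 is Friday.
2212: Wednesday (leap)
2211: Tuesday
2210: Monday
2210 begins on a Monday and is a common year.

2210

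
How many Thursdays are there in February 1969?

4

February 1969 has 28 days and begins on Saturday.
The first Thursday is February 6.
Thursdays fall on 6, 13, 20, 27 — that's 4.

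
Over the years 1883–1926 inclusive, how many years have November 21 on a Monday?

6

Track November 21's weekday year by year (advancing +1, or +2 across a Feb 29):
  1883: Wed  1884: Fri (+2)  1885: Sat (+1)  1886: Sun (+1)  1887: Mon (+1) ✓
  1888: Wed (+2)  1889: Thu (+1)  1890: Fri (+1)  1891: Sat (+1)  1892: Mon (+2) ✓
  1893: Tue (+1)  1894: Wed (+1)  1895: Thu (+1)  1896: Sat (+2)  … (16 more years) …
  1913: Fri (+1)  1914: Sat (+1)  1915: Sun (+1)  1916: Tue (+2)  1917: Wed (+1)
  1918: Thu (+1)  1919: Fri (+1)  1920: Sun (+2)  1921: Mon (+1) ✓  1922: Tue (+1)
  1923: Wed (+1)  1924: Fri (+2)  1925: Sat (+1)  1926: Sun (+1)
Monday years: 1887, 1892, 1898, 1904, 1910, 1921 — 6 in total.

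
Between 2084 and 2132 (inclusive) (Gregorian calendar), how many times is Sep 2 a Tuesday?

Track Sep 2's weekday year by year (advancing +1, or +2 across a Feb 29):
  2084: Sat  2085: Sun (+1)  2086: Mon (+1)  2087: Tue (+1) ✓  2088: Thu (+2)
  2089: Fri (+1)  2090: Sat (+1)  2091: Sun (+1)  2092: Tue (+2) ✓  2093: Wed (+1)
  2094: Thu (+1)  2095: Fri (+1)  2096: Sun (+2)  2097: Mon (+1)  … (21 more years) …
  2119: Sat (+1)  2120: Mon (+2)  2121: Tue (+1) ✓  2122: Wed (+1)  2123: Thu (+1)
  2124: Sat (+2)  2125: Sun (+1)  2126: Mon (+1)  2127: Tue (+1) ✓  2128: Thu (+2)
  2129: Fri (+1)  2130: Sat (+1)  2131: Sun (+1)  2132: Tue (+2) ✓
Tuesday years: 2087, 2092, 2098, 2104, 2110, 2121, 2127, 2132 — 8 in total.

8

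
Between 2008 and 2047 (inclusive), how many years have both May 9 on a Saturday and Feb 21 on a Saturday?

Check each year's weekday for May 9 and Feb 21:
  2008: Fri/Thu  2009: Sat/Sat ✓  2010: Sun/Sun  2011: Mon/Mon  2012: Wed/Tue  2013: Thu/Thu  2014: Fri/Fri  2015: Sat/Sat ✓  2016: Mon/Sun  2017: Tue/Tue  2018: Wed/Wed  2019: Thu/Thu  2020: Sat/Fri  2021: Sun/Sun  …(12 more)…  2034: Tue/Tue  2035: Wed/Wed  2036: Fri/Thu  2037: Sat/Sat ✓  2038: Sun/Sun  2039: Mon/Mon  2040: Wed/Tue  2041: Thu/Thu  2042: Fri/Fri  2043: Sat/Sat ✓  2044: Mon/Sun  2045: Tue/Tue  2046: Wed/Wed  2047: Thu/Thu
Both conditions hold in: 2009, 2015, 2026, 2037, 2043 — 5.

5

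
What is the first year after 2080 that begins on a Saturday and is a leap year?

Jan 1 advances by 2 weekdays after a leap year and by 1 after a common year.
2080: Jan 1 is Monday (leap).
2081: Wednesday
2082: Thursday
2083: Friday
2084: Saturday (leap)
2084 begins on a Saturday and is a leap year.

2084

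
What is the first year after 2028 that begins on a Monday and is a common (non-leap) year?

2029

Jan 1 advances by 2 weekdays after a leap year and by 1 after a common year.
2028: Jan 1 is Saturday (leap).
2029: Monday
2029 begins on a Monday and is a common year.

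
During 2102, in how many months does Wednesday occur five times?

A month of length L has five Wednesdays iff its first Wednesday is on day ≤ L−28 (so day 1–3 in a 31-day month, 1–2 in a 30-day month, day 1 in a leap February).
Checking each month of 2102: Jan starts Sun (31d); Feb starts Wed (28d); Mar starts Wed (31d) ✓; Apr starts Sat (30d); May starts Mon (31d) ✓; Jun starts Thu (30d); Jul starts Sat (31d); Aug starts Tue (31d) ✓; Sep starts Fri (30d); Oct starts Sun (31d); Nov starts Wed (30d) ✓; Dec starts Fri (31d).
Five-Wednesday months: March, May, August, November → 4.

4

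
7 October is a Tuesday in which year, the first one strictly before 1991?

1986

From one year to the next, a fixed date's weekday advances by 1, or by 2 when a Feb 29 lies between the two dates.
1991: October 7 is Monday.
1990: Sunday (−1)
1989: Saturday (−1)
1988: Friday (−1)
1987: Wednesday (−2)
1986: Tuesday (−1)
7 October falls on a Tuesday in 1986.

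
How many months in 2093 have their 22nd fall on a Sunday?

3

Check the 22nd of each month of 2093: Jan 22: Thu, Feb 22: Sun, Mar 22: Sun, Apr 22: Wed, May 22: Fri, Jun 22: Mon, Jul 22: Wed, Aug 22: Sat, Sep 22: Tue, Oct 22: Thu, Nov 22: Sun, Dec 22: Tue.
Sunday occurs in February, March, November — 3 months.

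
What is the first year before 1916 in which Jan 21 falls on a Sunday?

1912

From one year to the next, a fixed date's weekday advances by 1, or by 2 when a Feb 29 lies between the two dates.
1916: January 21 is Friday.
1915: Thursday (−1)
1914: Wednesday (−1)
1913: Tuesday (−1)
1912: Sunday (−2)
Jan 21 falls on a Sunday in 1912.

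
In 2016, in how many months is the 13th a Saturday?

2

Check the 13th of each month of 2016: Jan 13: Wed, Feb 13: Sat, Mar 13: Sun, Apr 13: Wed, May 13: Fri, Jun 13: Mon, Jul 13: Wed, Aug 13: Sat, Sep 13: Tue, Oct 13: Thu, Nov 13: Sun, Dec 13: Tue.
Saturday occurs in February, August — 2 months.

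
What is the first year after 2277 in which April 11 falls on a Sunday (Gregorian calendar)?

From one year to the next, a fixed date's weekday advances by 1, or by 2 when a Feb 29 lies between the two dates.
2277: April 11 is Wednesday.
2278: Thursday (+1)
2279: Friday (+1)
2280: Sunday (+2)
April 11 falls on a Sunday in 2280.

2280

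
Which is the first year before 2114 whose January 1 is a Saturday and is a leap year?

Jan 1 advances by 2 weekdays after a leap year and by 1 after a common year.
2114: Jan 1 is Monday.
2113: Sunday
2112: Friday (leap)
2111: Thursday
2110: Wednesday
2109: Tuesday
2108: Sunday (leap)
2107: Saturday
2106: Friday
2105: Thursday
2104: Tuesday (leap)
2103: Monday
2102: Sunday
2101: Saturday
2100: Friday
2099: Thursday
2098: Wednesday
2097: Tuesday
2096: Sunday (leap)
2095: Saturday
2094: Friday
2093: Thursday
2092: Tuesday (leap)
2091: Monday
2090: Sunday
2089: Saturday
2088: Thursday (leap)
2087: Wednesday
2086: Tuesday
2085: Monday
2084: Saturday (leap)
2084 begins on a Saturday and is a leap year.

2084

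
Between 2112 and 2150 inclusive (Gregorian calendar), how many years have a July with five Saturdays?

July has 31 days; it has five Saturdays when Saturday falls among the first (month-length − 28) days — i.e. when July 1 is one of Saturday/Friday/Thursday.
July 1 by year: 2112:Fri✓ 2113:Sat✓ 2114:Sun 2115:Mon 2116:Wed 2117:Thu✓ 2118:Fri✓ 2119:Sat✓ 2120:Mon 2121:Tue 2122:Wed 2123:Thu✓ 2124:Sat✓ 2125:Sun 2126:Mon …(9 more)… 2136:Sun 2137:Mon 2138:Tue 2139:Wed 2140:Fri✓ 2141:Sat✓ 2142:Sun 2143:Mon 2144:Wed 2145:Thu✓ 2146:Fri✓ 2147:Sat✓ 2148:Mon 2149:Tue 2150:Wed
Years with five Saturdays: 2112, 2113, 2117, 2118, 2119, 2123, 2124, 2128, 2129, 2130, 2134, 2135, 2140, 2141, 2145, 2146, 2147 → 17.

17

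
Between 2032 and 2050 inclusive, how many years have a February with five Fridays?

1

February has 28 days (29 in leap years); it has five Fridays when Friday falls among the first (month-length − 28) days — i.e. when February 1 is Friday in a leap year (never in a common year).
February 1 by year: 2032:Sun 2033:Tue 2034:Wed 2035:Thu 2036:Fri✓ 2037:Sun 2038:Mon 2039:Tue 2040:Wed 2041:Fri 2042:Sat 2043:Sun 2044:Mon 2045:Wed 2046:Thu 2047:Fri 2048:Sat 2049:Mon 2050:Tue
Years with five Fridays: 2036 → 1.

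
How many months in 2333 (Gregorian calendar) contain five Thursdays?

A month of length L has five Thursdays iff its first Thursday is on day ≤ L−28 (so day 1–3 in a 31-day month, 1–2 in a 30-day month, day 1 in a leap February).
Checking each month of 2333: Jan starts Sun (31d); Feb starts Wed (28d); Mar starts Wed (31d) ✓; Apr starts Sat (30d); May starts Mon (31d); Jun starts Thu (30d) ✓; Jul starts Sat (31d); Aug starts Tue (31d) ✓; Sep starts Fri (30d); Oct starts Sun (31d); Nov starts Wed (30d) ✓; Dec starts Fri (31d).
Five-Thursday months: March, June, August, November → 4.

4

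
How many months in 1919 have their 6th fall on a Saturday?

2

Check the 6th of each month of 1919: Jan 6: Mon, Feb 6: Thu, Mar 6: Thu, Apr 6: Sun, May 6: Tue, Jun 6: Fri, Jul 6: Sun, Aug 6: Wed, Sep 6: Sat, Oct 6: Mon, Nov 6: Thu, Dec 6: Sat.
Saturday occurs in September, December — 2 months.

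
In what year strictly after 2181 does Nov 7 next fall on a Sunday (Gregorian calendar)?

From one year to the next, a fixed date's weekday advances by 1, or by 2 when a Feb 29 lies between the two dates.
2181: November 7 is Wednesday.
2182: Thursday (+1)
2183: Friday (+1)
2184: Sunday (+2)
Nov 7 falls on a Sunday in 2184.

2184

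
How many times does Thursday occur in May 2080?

5

May 2080 has 31 days and begins on Wednesday.
The first Thursday is May 2.
Thursdays fall on 2, 9, 16, 23, 30 — that's 5.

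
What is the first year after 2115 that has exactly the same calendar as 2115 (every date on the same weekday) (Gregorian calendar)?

Two years share a calendar iff Jan 1 falls on the same weekday and both are leap or both are common. 2115: Jan 1 is Tuesday, common year.
2116: Jan 1 Wednesday, leap
2117: Jan 1 Friday, common
2118: Jan 1 Saturday, common
2119: Jan 1 Sunday, common
2120: Jan 1 Monday, leap
2121: Jan 1 Wednesday, common
2122: Jan 1 Thursday, common
2123: Jan 1 Friday, common
2124: Jan 1 Saturday, leap
2125: Jan 1 Monday, common
2126: Jan 1 Tuesday, common
2126 matches on both conditions.

2126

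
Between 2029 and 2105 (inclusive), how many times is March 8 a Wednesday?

Track March 8's weekday year by year (advancing +1, or +2 across a Feb 29):
  2029: Thu  2030: Fri (+1)  2031: Sat (+1)  2032: Mon (+2)  2033: Tue (+1)
  2034: Wed (+1) ✓  2035: Thu (+1)  2036: Sat (+2)  2037: Sun (+1)  2038: Mon (+1)
  2039: Tue (+1)  2040: Thu (+2)  2041: Fri (+1)  2042: Sat (+1)  … (49 more years) …
  2092: Sat (+2)  2093: Sun (+1)  2094: Mon (+1)  2095: Tue (+1)  2096: Thu (+2)
  2097: Fri (+1)  2098: Sat (+1)  2099: Sun (+1)  2100: Mon (+1)  2101: Tue (+1)
  2102: Wed (+1) ✓  2103: Thu (+1)  2104: Sat (+2)  2105: Sun (+1)
Wednesday years: 2034, 2045, 2051, 2056, 2062, 2073, 2079, 2084, 2090, 2102 — 10 in total.

10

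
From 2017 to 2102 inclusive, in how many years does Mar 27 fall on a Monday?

13

Track Mar 27's weekday year by year (advancing +1, or +2 across a Feb 29):
  2017: Mon ✓  2018: Tue (+1)  2019: Wed (+1)  2020: Fri (+2)  2021: Sat (+1)
  2022: Sun (+1)  2023: Mon (+1) ✓  2024: Wed (+2)  2025: Thu (+1)  2026: Fri (+1)
  2027: Sat (+1)  2028: Mon (+2) ✓  2029: Tue (+1)  2030: Wed (+1)  … (58 more years) …
  2089: Sun (+1)  2090: Mon (+1) ✓  2091: Tue (+1)  2092: Thu (+2)  2093: Fri (+1)
  2094: Sat (+1)  2095: Sun (+1)  2096: Tue (+2)  2097: Wed (+1)  2098: Thu (+1)
  2099: Fri (+1)  2100: Sat (+1)  2101: Sun (+1)  2102: Mon (+1) ✓
Monday years: 2017, 2023, 2028, 2034, 2045, 2051, 2056, 2062, 2073, 2079, 2084, 2090, 2102 — 13 in total.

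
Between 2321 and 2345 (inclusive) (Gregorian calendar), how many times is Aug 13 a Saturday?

4

Track Aug 13's weekday year by year (advancing +1, or +2 across a Feb 29):
  2321: Sat ✓  2322: Sun (+1)  2323: Mon (+1)  2324: Wed (+2)  2325: Thu (+1)
  2326: Fri (+1)  2327: Sat (+1) ✓  2328: Mon (+2)  2329: Tue (+1)  2330: Wed (+1)
  2331: Thu (+1)  2332: Sat (+2) ✓  2333: Sun (+1)  2334: Mon (+1)  2335: Tue (+1)
  2336: Thu (+2)  2337: Fri (+1)  2338: Sat (+1) ✓  2339: Sun (+1)  2340: Tue (+2)
  2341: Wed (+1)  2342: Thu (+1)  2343: Fri (+1)  2344: Sun (+2)  2345: Mon (+1)
Saturday years: 2321, 2327, 2332, 2338 — 4 in total.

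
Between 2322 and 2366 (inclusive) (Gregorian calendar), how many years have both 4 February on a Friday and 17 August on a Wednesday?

5

Check each year's weekday for 4 February and 17 August:
  2322: Sat/Thu  2323: Sun/Fri  2324: Mon/Sun  2325: Wed/Mon  2326: Thu/Tue  2327: Fri/Wed ✓  2328: Sat/Fri  2329: Mon/Sat  2330: Tue/Sun  2331: Wed/Mon  2332: Thu/Wed  2333: Sat/Thu  2334: Sun/Fri  2335: Mon/Sat  …(17 more)…  2353: Wed/Mon  2354: Thu/Tue  2355: Fri/Wed ✓  2356: Sat/Fri  2357: Mon/Sat  2358: Tue/Sun  2359: Wed/Mon  2360: Thu/Wed  2361: Sat/Thu  2362: Sun/Fri  2363: Mon/Sat  2364: Tue/Mon  2365: Thu/Tue  2366: Fri/Wed ✓
Both conditions hold in: 2327, 2338, 2349, 2355, 2366 — 5.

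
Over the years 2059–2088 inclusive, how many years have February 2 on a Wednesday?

4

Track February 2's weekday year by year (advancing +1, or +2 across a Feb 29):
  2059: Sun  2060: Mon (+1)  2061: Wed (+2) ✓  2062: Thu (+1)  2063: Fri (+1)
  2064: Sat (+1)  2065: Mon (+2)  2066: Tue (+1)  2067: Wed (+1) ✓  2068: Thu (+1)
  2069: Sat (+2)  2070: Sun (+1)  2071: Mon (+1)  2072: Tue (+1)  2073: Thu (+2)
  2074: Fri (+1)  2075: Sat (+1)  2076: Sun (+1)  2077: Tue (+2)  2078: Wed (+1) ✓
  2079: Thu (+1)  2080: Fri (+1)  2081: Sun (+2)  2082: Mon (+1)  2083: Tue (+1)
  2084: Wed (+1) ✓  2085: Fri (+2)  2086: Sat (+1)  2087: Sun (+1)  2088: Mon (+1)
Wednesday years: 2061, 2067, 2078, 2084 — 4 in total.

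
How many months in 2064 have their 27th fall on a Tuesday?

1

Check the 27th of each month of 2064: Jan 27: Sun, Feb 27: Wed, Mar 27: Thu, Apr 27: Sun, May 27: Tue, Jun 27: Fri, Jul 27: Sun, Aug 27: Wed, Sep 27: Sat, Oct 27: Mon, Nov 27: Thu, Dec 27: Sat.
Tuesday occurs in May — 1 month.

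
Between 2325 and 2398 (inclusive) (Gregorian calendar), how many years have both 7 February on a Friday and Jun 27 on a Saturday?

3

Check each year's weekday for 7 February and Jun 27:
  2325: Sat/Sat  2326: Sun/Sun  2327: Mon/Mon  2328: Tue/Wed  2329: Thu/Thu  2330: Fri/Fri  2331: Sat/Sat  2332: Sun/Mon  2333: Tue/Tue  2334: Wed/Wed  2335: Thu/Thu  2336: Fri/Sat ✓  2337: Sun/Sun  2338: Mon/Mon  …(46 more)…  2385: Thu/Thu  2386: Fri/Fri  2387: Sat/Sat  2388: Sun/Mon  2389: Tue/Tue  2390: Wed/Wed  2391: Thu/Thu  2392: Fri/Sat ✓  2393: Sun/Sun  2394: Mon/Mon  2395: Tue/Tue  2396: Wed/Thu  2397: Fri/Fri  2398: Sat/Sat
Both conditions hold in: 2336, 2364, 2392 — 3.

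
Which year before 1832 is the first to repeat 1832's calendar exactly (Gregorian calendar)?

Two years share a calendar iff Jan 1 falls on the same weekday and both are leap or both are common. 1832: Jan 1 is Sunday, leap year.
1831: Jan 1 Saturday, common
1830: Jan 1 Friday, common
1829: Jan 1 Thursday, common
1828: Jan 1 Tuesday, leap
1827: Jan 1 Monday, common
1826: Jan 1 Sunday, common
1825: Jan 1 Saturday, common
1824: Jan 1 Thursday, leap
1823: Jan 1 Wednesday, common
1822: Jan 1 Tuesday, common
1821: Jan 1 Monday, common
1820: Jan 1 Saturday, leap
1819: Jan 1 Friday, common
1818: Jan 1 Thursday, common
1817: Jan 1 Wednesday, common
1816: Jan 1 Monday, leap
1815: Jan 1 Sunday, common
1814: Jan 1 Saturday, common
1813: Jan 1 Friday, common
1812: Jan 1 Wednesday, leap
1811: Jan 1 Tuesday, common
1810: Jan 1 Monday, common
1809: Jan 1 Sunday, common
1808: Jan 1 Friday, leap
1807: Jan 1 Thursday, common
1806: Jan 1 Wednesday, common
1805: Jan 1 Tuesday, common
1804: Jan 1 Sunday, leap
1804 matches on both conditions.

1804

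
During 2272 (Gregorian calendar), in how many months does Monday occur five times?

5

A month of length L has five Mondays iff its first Monday is on day ≤ L−28 (so day 1–3 in a 31-day month, 1–2 in a 30-day month, day 1 in a leap February).
Checking each month of 2272: Jan starts Mon (31d) ✓; Feb starts Thu (29d); Mar starts Fri (31d); Apr starts Mon (30d) ✓; May starts Wed (31d); Jun starts Sat (30d); Jul starts Mon (31d) ✓; Aug starts Thu (31d); Sep starts Sun (30d) ✓; Oct starts Tue (31d); Nov starts Fri (30d); Dec starts Sun (31d) ✓.
Five-Monday months: January, April, July, September, December → 5.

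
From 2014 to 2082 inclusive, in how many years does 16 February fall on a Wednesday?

9

Track 16 February's weekday year by year (advancing +1, or +2 across a Feb 29):
  2014: Sun  2015: Mon (+1)  2016: Tue (+1)  2017: Thu (+2)  2018: Fri (+1)
  2019: Sat (+1)  2020: Sun (+1)  2021: Tue (+2)  2022: Wed (+1) ✓  2023: Thu (+1)
  2024: Fri (+1)  2025: Sun (+2)  2026: Mon (+1)  2027: Tue (+1)  … (41 more years) …
  2069: Sat (+2)  2070: Sun (+1)  2071: Mon (+1)  2072: Tue (+1)  2073: Thu (+2)
  2074: Fri (+1)  2075: Sat (+1)  2076: Sun (+1)  2077: Tue (+2)  2078: Wed (+1) ✓
  2079: Thu (+1)  2080: Fri (+1)  2081: Sun (+2)  2082: Mon (+1)
Wednesday years: 2022, 2028, 2033, 2039, 2050, 2056, 2061, 2067, 2078 — 9 in total.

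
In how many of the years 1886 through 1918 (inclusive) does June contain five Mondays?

June has 30 days; it has five Mondays when Monday falls among the first (month-length − 28) days — i.e. when June 1 is one of Monday/Sunday.
June 1 by year: 1886:Tue 1887:Wed 1888:Fri 1889:Sat 1890:Sun✓ 1891:Mon✓ 1892:Wed 1893:Thu 1894:Fri 1895:Sat 1896:Mon✓ 1897:Tue 1898:Wed 1899:Thu 1900:Fri …(3 more)… 1904:Wed 1905:Thu 1906:Fri 1907:Sat 1908:Mon✓ 1909:Tue 1910:Wed 1911:Thu 1912:Sat 1913:Sun✓ 1914:Mon✓ 1915:Tue 1916:Thu 1917:Fri 1918:Sat
Years with five Mondays: 1890, 1891, 1896, 1902, 1903, 1908, 1913, 1914 → 8.

8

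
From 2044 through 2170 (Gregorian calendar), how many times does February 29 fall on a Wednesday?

5

Leap years in 2044–2170: 31 of them.
Feb 29 weekday advances by 5 (mod 7) from one leap year to the next four years later (or differs when a century non-leap intervenes).
Leap-day weekdays: 2044:Mon 2048:Sat 2052:Thu 2056:Tue 2060:Sun 2064:Fri 2068:Wed✓ 2072:Mon 2076:Sat 2080:Thu 2084:Tue 2088:Sun 2092:Fri …(5 more)… 2120:Thu 2124:Tue 2128:Sun 2132:Fri 2136:Wed✓ 2140:Mon 2144:Sat 2148:Thu 2152:Tue 2156:Sun 2160:Fri 2164:Wed✓ 2168:Mon
Wednesday: 2068, 2096, 2108, 2136, 2164 → 5.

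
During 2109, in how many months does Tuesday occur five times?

A month of length L has five Tuesdays iff its first Tuesday is on day ≤ L−28 (so day 1–3 in a 31-day month, 1–2 in a 30-day month, day 1 in a leap February).
Checking each month of 2109: Jan starts Tue (31d) ✓; Feb starts Fri (28d); Mar starts Fri (31d); Apr starts Mon (30d) ✓; May starts Wed (31d); Jun starts Sat (30d); Jul starts Mon (31d) ✓; Aug starts Thu (31d); Sep starts Sun (30d); Oct starts Tue (31d) ✓; Nov starts Fri (30d); Dec starts Sun (31d) ✓.
Five-Tuesday months: January, April, July, October, December → 5.

5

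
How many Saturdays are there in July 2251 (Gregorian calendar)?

4

July 2251 has 31 days and begins on Tuesday.
The first Saturday is July 5.
Saturdays fall on 5, 12, 19, 26 — that's 4.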